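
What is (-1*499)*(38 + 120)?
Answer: -78842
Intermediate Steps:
(-1*499)*(38 + 120) = -499*158 = -78842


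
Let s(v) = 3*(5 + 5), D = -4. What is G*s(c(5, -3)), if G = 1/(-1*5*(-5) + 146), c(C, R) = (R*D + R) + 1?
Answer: 10/57 ≈ 0.17544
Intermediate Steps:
c(C, R) = 1 - 3*R (c(C, R) = (R*(-4) + R) + 1 = (-4*R + R) + 1 = -3*R + 1 = 1 - 3*R)
s(v) = 30 (s(v) = 3*10 = 30)
G = 1/171 (G = 1/(-5*(-5) + 146) = 1/(25 + 146) = 1/171 ≈ 0.0058480)
G*s(c(5, -3)) = (1/171)*30 = 10/57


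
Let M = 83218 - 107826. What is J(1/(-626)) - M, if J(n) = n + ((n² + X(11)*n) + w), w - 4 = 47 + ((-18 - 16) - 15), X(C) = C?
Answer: 9644060849/391876 ≈ 24610.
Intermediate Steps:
w = 2 (w = 4 + (47 + ((-18 - 16) - 15)) = 4 + (47 + (-34 - 15)) = 4 + (47 - 49) = 4 - 2 = 2)
J(n) = 2 + n² + 12*n (J(n) = n + ((n² + 11*n) + 2) = n + (2 + n² + 11*n) = 2 + n² + 12*n)
M = -24608
J(1/(-626)) - M = (2 + (1/(-626))² + 12/(-626)) - 1*(-24608) = (2 + (-1/626)² + 12*(-1/626)) + 24608 = (2 + 1/391876 - 6/313) + 24608 = 776241/391876 + 24608 = 9644060849/391876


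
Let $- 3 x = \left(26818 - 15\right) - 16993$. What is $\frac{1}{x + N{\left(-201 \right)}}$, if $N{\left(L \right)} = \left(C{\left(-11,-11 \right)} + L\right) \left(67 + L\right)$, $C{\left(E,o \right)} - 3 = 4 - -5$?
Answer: $\frac{1}{22056} \approx 4.5339 \cdot 10^{-5}$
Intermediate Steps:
$C{\left(E,o \right)} = 12$ ($C{\left(E,o \right)} = 3 + \left(4 - -5\right) = 3 + \left(4 + 5\right) = 3 + 9 = 12$)
$N{\left(L \right)} = \left(12 + L\right) \left(67 + L\right)$
$x = -3270$ ($x = - \frac{\left(26818 - 15\right) - 16993}{3} = - \frac{26803 - 16993}{3} = \left(- \frac{1}{3}\right) 9810 = -3270$)
$\frac{1}{x + N{\left(-201 \right)}} = \frac{1}{-3270 + \left(804 + \left(-201\right)^{2} + 79 \left(-201\right)\right)} = \frac{1}{-3270 + \left(804 + 40401 - 15879\right)} = \frac{1}{-3270 + 25326} = \frac{1}{22056}$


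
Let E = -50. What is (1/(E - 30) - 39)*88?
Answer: -34331/10 ≈ -3433.1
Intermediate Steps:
(1/(E - 30) - 39)*88 = (1/(-50 - 30) - 39)*88 = (1/(-80) - 39)*88 = (-1/80 - 39)*88 = -3121/80*88 = -34331/10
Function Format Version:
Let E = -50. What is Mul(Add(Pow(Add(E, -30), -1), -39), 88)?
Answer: Rational(-34331, 10) ≈ -3433.1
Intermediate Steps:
Mul(Add(Pow(Add(E, -30), -1), -39), 88) = Mul(Add(Pow(Add(-50, -30), -1), -39), 88) = Mul(Add(Pow(-80, -1), -39), 88) = Mul(Add(Rational(-1, 80), -39), 88) = Mul(Rational(-3121, 80), 88) = Rational(-34331, 10)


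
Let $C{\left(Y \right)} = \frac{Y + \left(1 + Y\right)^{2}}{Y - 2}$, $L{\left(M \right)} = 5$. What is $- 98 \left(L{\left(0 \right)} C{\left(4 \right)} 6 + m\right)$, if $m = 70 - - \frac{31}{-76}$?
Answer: $- \frac{1879101}{38} \approx -49450.0$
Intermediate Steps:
$C{\left(Y \right)} = \frac{Y + \left(1 + Y\right)^{2}}{-2 + Y}$
$m = \frac{5289}{76}$ ($m = 70 - \left(-31\right) \left(- \frac{1}{76}\right) = 70 - \frac{31}{76} = \frac{5289}{76} \approx 69.592$)
$- 98 \left(L{\left(0 \right)} C{\left(4 \right)} 6 + m\right) = - 98 \left(5 \frac{4 + \left(1 + 4\right)^{2}}{-2 + 4} \cdot 6 + \frac{5289}{76}\right) = - 98 \left(5 \frac{4 + 5^{2}}{2} \cdot 6 + \frac{5289}{76}\right) = - 98 \left(5 \frac{4 + 25}{2} \cdot 6 + \frac{5289}{76}\right) = - 98 \left(5 \cdot \frac{1}{2} \cdot 29 \cdot 6 + \frac{5289}{76}\right) = - 98 \left(5 \cdot \frac{29}{2} \cdot 6 + \frac{5289}{76}\right) = - 98 \left(\frac{145}{2} \cdot 6 + \frac{5289}{76}\right) = - 98 \left(435 + \frac{5289}{76}\right) = \left(-98\right) \frac{38349}{76} = - \frac{1879101}{38}$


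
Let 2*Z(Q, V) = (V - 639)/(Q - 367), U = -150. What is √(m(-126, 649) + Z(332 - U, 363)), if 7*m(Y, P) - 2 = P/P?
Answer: 3*I*√105/35 ≈ 0.87831*I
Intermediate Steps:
m(Y, P) = 3/7 (m(Y, P) = 2/7 + (P/P)/7 = 2/7 + (⅐)*1 = 2/7 + ⅐ = 3/7)
Z(Q, V) = (-639 + V)/(2*(-367 + Q)) (Z(Q, V) = ((V - 639)/(Q - 367))/2 = ((-639 + V)/(-367 + Q))/2 = (-639 + V)/(2*(-367 + Q)))
√(m(-126, 649) + Z(332 - U, 363)) = √(3/7 + (-639 + 363)/(2*(-367 + (332 - 1*(-150))))) = √(3/7 + (½)*(-276)/(-367 + (332 + 150))) = √(3/7 + (½)*(-276)/(-367 + 482)) = √(3/7 + (½)*(-276)/115) = √(3/7 + (½)*(1/115)*(-276)) = √(3/7 - 6/5) = √(-27/35) = 3*I*√105/35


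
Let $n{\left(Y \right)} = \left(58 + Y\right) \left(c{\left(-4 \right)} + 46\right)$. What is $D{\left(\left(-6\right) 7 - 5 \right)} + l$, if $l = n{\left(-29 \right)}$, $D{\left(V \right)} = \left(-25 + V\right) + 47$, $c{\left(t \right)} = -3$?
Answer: $1222$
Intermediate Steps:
$D{\left(V \right)} = 22 + V$
$n{\left(Y \right)} = 2494 + 43 Y$ ($n{\left(Y \right)} = \left(58 + Y\right) \left(-3 + 46\right) = \left(58 + Y\right) 43 = 2494 + 43 Y$)
$l = 1247$ ($l = 2494 + 43 \left(-29\right) = 2494 - 1247 = 1247$)
$D{\left(\left(-6\right) 7 - 5 \right)} + l = \left(22 - 47\right) + 1247 = -25 + 1247 = 1222$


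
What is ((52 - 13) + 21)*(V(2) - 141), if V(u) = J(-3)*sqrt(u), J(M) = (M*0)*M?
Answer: -8460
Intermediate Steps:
J(M) = 0 (J(M) = 0*M = 0)
V(u) = 0 (V(u) = 0*sqrt(u) = 0)
((52 - 13) + 21)*(V(2) - 141) = ((52 - 13) + 21)*(0 - 141) = (39 + 21)*(-141) = 60*(-141) = -8460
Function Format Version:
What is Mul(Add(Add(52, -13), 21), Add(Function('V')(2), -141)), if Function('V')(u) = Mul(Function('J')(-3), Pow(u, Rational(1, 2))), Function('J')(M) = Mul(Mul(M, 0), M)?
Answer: -8460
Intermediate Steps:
Function('J')(M) = 0 (Function('J')(M) = Mul(0, M) = 0)
Function('V')(u) = 0 (Function('V')(u) = Mul(0, Pow(u, Rational(1, 2))) = 0)
Mul(Add(Add(52, -13), 21), Add(Function('V')(2), -141)) = Mul(Add(Add(52, -13), 21), Add(0, -141)) = Mul(Add(39, 21), -141) = Mul(60, -141) = -8460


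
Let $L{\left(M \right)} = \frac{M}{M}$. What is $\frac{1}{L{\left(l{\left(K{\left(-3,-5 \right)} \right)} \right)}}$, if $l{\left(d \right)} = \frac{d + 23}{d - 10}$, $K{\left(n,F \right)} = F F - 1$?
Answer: $1$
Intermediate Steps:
$K{\left(n,F \right)} = -1 + F^{2}$ ($K{\left(n,F \right)} = F^{2} - 1 = -1 + F^{2}$)
$l{\left(d \right)} = \frac{23 + d}{-10 + d}$
$L{\left(M \right)} = 1$
$\frac{1}{L{\left(l{\left(K{\left(-3,-5 \right)} \right)} \right)}} = 1^{-1} = 1$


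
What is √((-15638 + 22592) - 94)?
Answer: 14*√35 ≈ 82.825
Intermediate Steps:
√((-15638 + 22592) - 94) = √(6954 - 94) = √6860 = 14*√35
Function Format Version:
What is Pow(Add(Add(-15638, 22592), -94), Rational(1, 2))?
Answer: Mul(14, Pow(35, Rational(1, 2))) ≈ 82.825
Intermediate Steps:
Pow(Add(Add(-15638, 22592), -94), Rational(1, 2)) = Pow(Add(6954, -94), Rational(1, 2)) = Pow(6860, Rational(1, 2)) = Mul(14, Pow(35, Rational(1, 2)))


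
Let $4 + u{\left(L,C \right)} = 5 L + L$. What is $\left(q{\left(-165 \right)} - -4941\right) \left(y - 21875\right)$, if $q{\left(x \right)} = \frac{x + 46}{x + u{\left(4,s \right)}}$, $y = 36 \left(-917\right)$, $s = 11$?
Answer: $- \frac{39330048268}{145} \approx -2.7124 \cdot 10^{8}$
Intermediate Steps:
$y = -33012$
$u{\left(L,C \right)} = -4 + 6 L$ ($u{\left(L,C \right)} = -4 + \left(5 L + L\right) = -4 + 6 L$)
$q{\left(x \right)} = \frac{46 + x}{20 + x}$ ($q{\left(x \right)} = \frac{x + 46}{x + \left(-4 + 6 \cdot 4\right)} = \frac{46 + x}{x + \left(-4 + 24\right)} = \frac{46 + x}{x + 20} = \frac{46 + x}{20 + x}$)
$\left(q{\left(-165 \right)} - -4941\right) \left(y - 21875\right) = \left(\frac{46 - 165}{20 - 165} - -4941\right) \left(-33012 - 21875\right) = \left(\frac{1}{-145} \left(-119\right) + 4941\right) \left(-54887\right) = \left(\left(- \frac{1}{145}\right) \left(-119\right) + 4941\right) \left(-54887\right) = \left(\frac{119}{145} + 4941\right) \left(-54887\right) = \frac{716564}{145} \left(-54887\right) = - \frac{39330048268}{145}$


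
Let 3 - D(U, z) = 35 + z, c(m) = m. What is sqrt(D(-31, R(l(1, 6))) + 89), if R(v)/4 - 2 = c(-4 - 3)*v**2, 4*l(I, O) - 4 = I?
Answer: sqrt(371)/2 ≈ 9.6307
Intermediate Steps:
l(I, O) = 1 + I/4
R(v) = 8 - 28*v**2 (R(v) = 8 + 4*((-4 - 3)*v**2) = 8 + 4*(-7*v**2) = 8 - 28*v**2)
D(U, z) = -32 - z (D(U, z) = 3 - (35 + z) = 3 + (-35 - z) = -32 - z)
sqrt(D(-31, R(l(1, 6))) + 89) = sqrt((-32 - (8 - 28*(1 + (1/4)*1)**2)) + 89) = sqrt((-32 - (8 - 28*(1 + 1/4)**2)) + 89) = sqrt((-32 - (8 - 28*(5/4)**2)) + 89) = sqrt((-32 - (8 - 28*25/16)) + 89) = sqrt((-32 - (8 - 175/4)) + 89) = sqrt((-32 - 1*(-143/4)) + 89) = sqrt((-32 + 143/4) + 89) = sqrt(15/4 + 89) = sqrt(371/4) = sqrt(371)/2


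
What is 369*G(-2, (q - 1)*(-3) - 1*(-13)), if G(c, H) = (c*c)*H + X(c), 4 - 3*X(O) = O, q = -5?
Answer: 46494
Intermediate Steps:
X(O) = 4/3 - O/3
G(c, H) = 4/3 - c/3 + H*c² (G(c, H) = (c*c)*H + (4/3 - c/3) = c²*H + (4/3 - c/3) = H*c² + (4/3 - c/3) = 4/3 - c/3 + H*c²)
369*G(-2, (q - 1)*(-3) - 1*(-13)) = 369*(4/3 - ⅓*(-2) + ((-5 - 1)*(-3) - 1*(-13))*(-2)²) = 369*(4/3 + ⅔ + (-6*(-3) + 13)*4) = 369*(4/3 + ⅔ + (18 + 13)*4) = 369*(4/3 + ⅔ + 31*4) = 369*(4/3 + ⅔ + 124) = 369*126 = 46494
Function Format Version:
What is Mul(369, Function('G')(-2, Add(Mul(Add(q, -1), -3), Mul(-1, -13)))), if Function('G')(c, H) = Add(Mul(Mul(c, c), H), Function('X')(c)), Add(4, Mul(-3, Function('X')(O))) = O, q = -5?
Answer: 46494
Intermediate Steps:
Function('X')(O) = Add(Rational(4, 3), Mul(Rational(-1, 3), O))
Function('G')(c, H) = Add(Rational(4, 3), Mul(Rational(-1, 3), c), Mul(H, Pow(c, 2))) (Function('G')(c, H) = Add(Mul(Mul(c, c), H), Add(Rational(4, 3), Mul(Rational(-1, 3), c))) = Add(Mul(Pow(c, 2), H), Add(Rational(4, 3), Mul(Rational(-1, 3), c))) = Add(Mul(H, Pow(c, 2)), Add(Rational(4, 3), Mul(Rational(-1, 3), c))) = Add(Rational(4, 3), Mul(Rational(-1, 3), c), Mul(H, Pow(c, 2))))
Mul(369, Function('G')(-2, Add(Mul(Add(q, -1), -3), Mul(-1, -13)))) = Mul(369, Add(Rational(4, 3), Mul(Rational(-1, 3), -2), Mul(Add(Mul(Add(-5, -1), -3), Mul(-1, -13)), Pow(-2, 2)))) = Mul(369, Add(Rational(4, 3), Rational(2, 3), Mul(Add(Mul(-6, -3), 13), 4))) = Mul(369, Add(Rational(4, 3), Rational(2, 3), Mul(Add(18, 13), 4))) = Mul(369, Add(Rational(4, 3), Rational(2, 3), Mul(31, 4))) = Mul(369, Add(Rational(4, 3), Rational(2, 3), 124)) = Mul(369, 126) = 46494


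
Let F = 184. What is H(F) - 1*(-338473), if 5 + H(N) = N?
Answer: 338652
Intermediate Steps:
H(N) = -5 + N
H(F) - 1*(-338473) = (-5 + 184) - 1*(-338473) = 179 + 338473 = 338652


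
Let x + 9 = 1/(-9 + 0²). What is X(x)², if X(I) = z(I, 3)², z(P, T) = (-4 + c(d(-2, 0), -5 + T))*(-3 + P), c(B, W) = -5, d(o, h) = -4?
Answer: 141158161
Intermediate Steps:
x = -82/9 (x = -9 + 1/(-9 + 0²) = -9 + 1/(-9 + 0) = -9 + 1/(-9) = -9 - ⅑ = -82/9 ≈ -9.1111)
z(P, T) = 27 - 9*P (z(P, T) = (-4 - 5)*(-3 + P) = -9*(-3 + P) = 27 - 9*P)
X(I) = (27 - 9*I)²
X(x)² = (81*(3 - 1*(-82/9))²)² = (81*(3 + 82/9)²)² = (81*(109/9)²)² = (81*(11881/81))² = 11881² = 141158161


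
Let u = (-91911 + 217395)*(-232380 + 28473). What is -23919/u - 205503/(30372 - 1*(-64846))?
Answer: -876369424035437/406058208207564 ≈ -2.1582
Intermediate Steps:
u = -25587065988 (u = 125484*(-203907) = -25587065988)
-23919/u - 205503/(30372 - 1*(-64846)) = -23919/(-25587065988) - 205503/(30372 - 1*(-64846)) = -23919*(-1/25587065988) - 205503/(30372 + 64846) = 7973/8529021996 - 205503/95218 = -876369424035437/406058208207564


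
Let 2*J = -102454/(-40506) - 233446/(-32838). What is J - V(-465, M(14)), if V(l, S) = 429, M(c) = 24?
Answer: -47018181829/110844669 ≈ -424.18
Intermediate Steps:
J = 534181172/110844669 (J = (-102454/(-40506) - 233446/(-32838))/2 = (-102454*(-1/40506) - 233446*(-1/32838))/2 = (51227/20253 + 116723/16419)/2 = (½)*(1068362344/110844669) = 534181172/110844669 ≈ 4.8192)
J - V(-465, M(14)) = 534181172/110844669 - 1*429 = 534181172/110844669 - 429 = -47018181829/110844669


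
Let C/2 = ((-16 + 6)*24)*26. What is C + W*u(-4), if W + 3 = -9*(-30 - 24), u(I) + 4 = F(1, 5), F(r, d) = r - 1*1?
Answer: -14412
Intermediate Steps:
F(r, d) = -1 + r (F(r, d) = r - 1 = -1 + r)
u(I) = -4 (u(I) = -4 + (-1 + 1) = -4 + 0 = -4)
C = -12480 (C = 2*(((-16 + 6)*24)*26) = 2*(-10*24*26) = 2*(-240*26) = 2*(-6240) = -12480)
W = 483 (W = -3 - 9*(-30 - 24) = -3 - 9*(-54) = -3 + 486 = 483)
C + W*u(-4) = -12480 + 483*(-4) = -12480 - 1932 = -14412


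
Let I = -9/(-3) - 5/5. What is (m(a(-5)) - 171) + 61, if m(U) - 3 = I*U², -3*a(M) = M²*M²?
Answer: 780287/9 ≈ 86699.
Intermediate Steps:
I = 2 (I = -9*(-⅓) - 5*⅕ = 3 - 1 = 2)
a(M) = -M⁴/3 (a(M) = -M²*M²/3 = -M⁴/3)
m(U) = 3 + 2*U²
(m(a(-5)) - 171) + 61 = ((3 + 2*(-⅓*(-5)⁴)²) - 171) + 61 = ((3 + 2*(-⅓*625)²) - 171) + 61 = ((3 + 2*(-625/3)²) - 171) + 61 = ((3 + 2*(390625/9)) - 171) + 61 = ((3 + 781250/9) - 171) + 61 = (781277/9 - 171) + 61 = 779738/9 + 61 = 780287/9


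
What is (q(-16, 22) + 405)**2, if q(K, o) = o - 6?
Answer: 177241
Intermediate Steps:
q(K, o) = -6 + o
(q(-16, 22) + 405)**2 = ((-6 + 22) + 405)**2 = (16 + 405)**2 = 421**2 = 177241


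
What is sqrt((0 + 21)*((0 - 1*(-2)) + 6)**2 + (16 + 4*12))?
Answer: 8*sqrt(22) ≈ 37.523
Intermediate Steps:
sqrt((0 + 21)*((0 - 1*(-2)) + 6)**2 + (16 + 4*12)) = sqrt(21*((0 + 2) + 6)**2 + (16 + 48)) = sqrt(21*(2 + 6)**2 + 64) = sqrt(21*8**2 + 64) = sqrt(21*64 + 64) = sqrt(1344 + 64) = sqrt(1408) = 8*sqrt(22)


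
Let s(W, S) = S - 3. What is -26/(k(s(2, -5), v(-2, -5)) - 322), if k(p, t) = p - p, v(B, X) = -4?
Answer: 13/161 ≈ 0.080745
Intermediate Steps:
s(W, S) = -3 + S
k(p, t) = 0
-26/(k(s(2, -5), v(-2, -5)) - 322) = -26/(0 - 322) = -26/(-322) = -1/322*(-26) = 13/161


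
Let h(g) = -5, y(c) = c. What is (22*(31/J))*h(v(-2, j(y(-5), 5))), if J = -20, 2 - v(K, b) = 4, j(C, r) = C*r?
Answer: 341/2 ≈ 170.50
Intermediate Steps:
v(K, b) = -2 (v(K, b) = 2 - 1*4 = 2 - 4 = -2)
(22*(31/J))*h(v(-2, j(y(-5), 5))) = (22*(31/(-20)))*(-5) = (22*(31*(-1/20)))*(-5) = (22*(-31/20))*(-5) = -341/10*(-5) = 341/2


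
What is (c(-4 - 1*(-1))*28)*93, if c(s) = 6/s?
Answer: -5208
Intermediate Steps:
(c(-4 - 1*(-1))*28)*93 = ((6/(-4 - 1*(-1)))*28)*93 = ((6/(-4 + 1))*28)*93 = ((6/(-3))*28)*93 = ((6*(-⅓))*28)*93 = -2*28*93 = -56*93 = -5208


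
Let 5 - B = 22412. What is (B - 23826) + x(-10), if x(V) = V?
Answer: -46243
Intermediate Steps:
B = -22407 (B = 5 - 1*22412 = 5 - 22412 = -22407)
(B - 23826) + x(-10) = (-22407 - 23826) - 10 = -46233 - 10 = -46243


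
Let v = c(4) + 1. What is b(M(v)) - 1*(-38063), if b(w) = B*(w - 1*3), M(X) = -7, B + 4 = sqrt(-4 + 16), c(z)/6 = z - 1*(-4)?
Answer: 38103 - 20*sqrt(3) ≈ 38068.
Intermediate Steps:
c(z) = 24 + 6*z (c(z) = 6*(z - 1*(-4)) = 6*(z + 4) = 6*(4 + z) = 24 + 6*z)
B = -4 + 2*sqrt(3) (B = -4 + sqrt(-4 + 16) = -4 + sqrt(12) = -4 + 2*sqrt(3) ≈ -0.53590)
v = 49 (v = (24 + 6*4) + 1 = (24 + 24) + 1 = 48 + 1 = 49)
b(w) = (-4 + 2*sqrt(3))*(-3 + w) (b(w) = (-4 + 2*sqrt(3))*(w - 1*3) = (-4 + 2*sqrt(3))*(w - 3) = (-4 + 2*sqrt(3))*(-3 + w))
b(M(v)) - 1*(-38063) = -2*(-3 - 7)*(2 - sqrt(3)) - 1*(-38063) = -2*(-10)*(2 - sqrt(3)) + 38063 = (40 - 20*sqrt(3)) + 38063 = 38103 - 20*sqrt(3)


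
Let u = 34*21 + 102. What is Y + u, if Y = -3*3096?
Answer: -8472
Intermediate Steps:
u = 816 (u = 714 + 102 = 816)
Y = -9288
Y + u = -9288 + 816 = -8472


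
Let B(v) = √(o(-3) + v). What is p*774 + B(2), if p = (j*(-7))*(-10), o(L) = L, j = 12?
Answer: 650160 + I ≈ 6.5016e+5 + 1.0*I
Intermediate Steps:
B(v) = √(-3 + v)
p = 840 (p = (12*(-7))*(-10) = -84*(-10) = 840)
p*774 + B(2) = 840*774 + √(-3 + 2) = 650160 + √(-1) = 650160 + I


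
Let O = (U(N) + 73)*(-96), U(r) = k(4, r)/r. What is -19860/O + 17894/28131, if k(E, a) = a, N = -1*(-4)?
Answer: 57150053/16653552 ≈ 3.4317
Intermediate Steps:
N = 4
U(r) = 1 (U(r) = r/r = 1)
O = -7104 (O = (1 + 73)*(-96) = 74*(-96) = -7104)
-19860/O + 17894/28131 = -19860/(-7104) + 17894/28131 = -19860*(-1/7104) + 17894*(1/28131) = 1655/592 + 17894/28131 = 57150053/16653552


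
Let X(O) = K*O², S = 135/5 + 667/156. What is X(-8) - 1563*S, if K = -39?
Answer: -2671751/52 ≈ -51380.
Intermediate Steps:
S = 4879/156 (S = 135*(⅕) + 667*(1/156) = 27 + 667/156 = 4879/156 ≈ 31.276)
X(O) = -39*O²
X(-8) - 1563*S = -39*(-8)² - 1563*4879/156 = -39*64 - 2541959/52 = -2496 - 2541959/52 = -2671751/52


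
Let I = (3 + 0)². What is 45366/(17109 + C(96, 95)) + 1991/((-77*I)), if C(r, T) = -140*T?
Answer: 2168629/239967 ≈ 9.0372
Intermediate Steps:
I = 9 (I = 3² = 9)
45366/(17109 + C(96, 95)) + 1991/((-77*I)) = 45366/(17109 - 140*95) + 1991/((-77*9)) = 45366/(17109 - 13300) + 1991/(-693) = 45366/3809 + 1991*(-1/693) = 45366*(1/3809) - 181/63 = 45366/3809 - 181/63 = 2168629/239967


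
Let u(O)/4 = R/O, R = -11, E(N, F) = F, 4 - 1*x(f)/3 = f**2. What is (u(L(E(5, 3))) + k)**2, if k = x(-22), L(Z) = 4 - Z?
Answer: 2202256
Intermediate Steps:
x(f) = 12 - 3*f**2
k = -1440 (k = 12 - 3*(-22)**2 = 12 - 3*484 = 12 - 1452 = -1440)
u(O) = -44/O (u(O) = 4*(-11/O) = -44/O)
(u(L(E(5, 3))) + k)**2 = (-44/(4 - 1*3) - 1440)**2 = (-44/(4 - 3) - 1440)**2 = (-44/1 - 1440)**2 = (-44*1 - 1440)**2 = (-44 - 1440)**2 = (-1484)**2 = 2202256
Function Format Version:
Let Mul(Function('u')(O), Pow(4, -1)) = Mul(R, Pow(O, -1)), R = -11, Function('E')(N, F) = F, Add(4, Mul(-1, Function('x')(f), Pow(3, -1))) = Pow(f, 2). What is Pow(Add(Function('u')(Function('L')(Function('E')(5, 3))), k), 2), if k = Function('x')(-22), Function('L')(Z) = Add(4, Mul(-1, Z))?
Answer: 2202256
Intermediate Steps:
Function('x')(f) = Add(12, Mul(-3, Pow(f, 2)))
k = -1440 (k = Add(12, Mul(-3, Pow(-22, 2))) = Add(12, Mul(-3, 484)) = Add(12, -1452) = -1440)
Function('u')(O) = Mul(-44, Pow(O, -1)) (Function('u')(O) = Mul(4, Mul(-11, Pow(O, -1))) = Mul(-44, Pow(O, -1)))
Pow(Add(Function('u')(Function('L')(Function('E')(5, 3))), k), 2) = Pow(Add(Mul(-44, Pow(Add(4, Mul(-1, 3)), -1)), -1440), 2) = Pow(Add(Mul(-44, Pow(Add(4, -3), -1)), -1440), 2) = Pow(Add(Mul(-44, Pow(1, -1)), -1440), 2) = Pow(Add(Mul(-44, 1), -1440), 2) = Pow(Add(-44, -1440), 2) = Pow(-1484, 2) = 2202256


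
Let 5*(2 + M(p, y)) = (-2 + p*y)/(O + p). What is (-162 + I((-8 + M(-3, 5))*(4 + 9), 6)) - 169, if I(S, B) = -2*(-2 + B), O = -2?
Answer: -339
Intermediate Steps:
M(p, y) = -2 + (-2 + p*y)/(5*(-2 + p)) (M(p, y) = -2 + ((-2 + p*y)/(-2 + p))/5 = -2 + (-2 + p*y)/(5*(-2 + p)))
I(S, B) = 4 - 2*B
(-162 + I((-8 + M(-3, 5))*(4 + 9), 6)) - 169 = (-162 + (4 - 2*6)) - 169 = (-162 + (4 - 12)) - 169 = (-162 - 8) - 169 = -170 - 169 = -339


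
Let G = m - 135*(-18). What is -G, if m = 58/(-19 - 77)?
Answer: -116611/48 ≈ -2429.4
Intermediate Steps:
m = -29/48 (m = 58/(-96) = 58*(-1/96) = -29/48 ≈ -0.60417)
G = 116611/48 (G = -29/48 - 135*(-18) = -29/48 + 2430 = 116611/48 ≈ 2429.4)
-G = -1*116611/48 = -116611/48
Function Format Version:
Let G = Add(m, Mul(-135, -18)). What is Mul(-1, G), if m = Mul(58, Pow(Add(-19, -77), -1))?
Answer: Rational(-116611, 48) ≈ -2429.4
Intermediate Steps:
m = Rational(-29, 48) (m = Mul(58, Pow(-96, -1)) = Mul(58, Rational(-1, 96)) = Rational(-29, 48) ≈ -0.60417)
G = Rational(116611, 48) (G = Add(Rational(-29, 48), Mul(-135, -18)) = Add(Rational(-29, 48), 2430) = Rational(116611, 48) ≈ 2429.4)
Mul(-1, G) = Mul(-1, Rational(116611, 48)) = Rational(-116611, 48)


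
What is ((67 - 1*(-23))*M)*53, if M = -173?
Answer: -825210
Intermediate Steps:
((67 - 1*(-23))*M)*53 = ((67 - 1*(-23))*(-173))*53 = ((67 + 23)*(-173))*53 = (90*(-173))*53 = -15570*53 = -825210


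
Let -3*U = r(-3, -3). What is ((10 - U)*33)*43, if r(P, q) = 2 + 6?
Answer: 17974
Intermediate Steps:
r(P, q) = 8
U = -8/3 (U = -⅓*8 = -8/3 ≈ -2.6667)
((10 - U)*33)*43 = ((10 - 1*(-8/3))*33)*43 = ((10 + 8/3)*33)*43 = ((38/3)*33)*43 = 418*43 = 17974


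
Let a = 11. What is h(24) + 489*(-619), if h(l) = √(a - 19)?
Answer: -302691 + 2*I*√2 ≈ -3.0269e+5 + 2.8284*I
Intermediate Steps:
h(l) = 2*I*√2 (h(l) = √(11 - 19) = √(-8) = 2*I*√2)
h(24) + 489*(-619) = 2*I*√2 + 489*(-619) = 2*I*√2 - 302691 = -302691 + 2*I*√2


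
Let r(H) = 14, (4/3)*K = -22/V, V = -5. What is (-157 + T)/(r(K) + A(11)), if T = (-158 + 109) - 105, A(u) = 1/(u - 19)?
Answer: -2488/111 ≈ -22.414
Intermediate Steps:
K = 33/10 (K = 3*(-22/(-5))/4 = 3*(-22*(-⅕))/4 = (¾)*(22/5) = 33/10 ≈ 3.3000)
A(u) = 1/(-19 + u)
T = -154 (T = -49 - 105 = -154)
(-157 + T)/(r(K) + A(11)) = (-157 - 154)/(14 + 1/(-19 + 11)) = -311/(14 + 1/(-8)) = -311/(14 - ⅛) = -311/111/8 = -311*8/111 = -2488/111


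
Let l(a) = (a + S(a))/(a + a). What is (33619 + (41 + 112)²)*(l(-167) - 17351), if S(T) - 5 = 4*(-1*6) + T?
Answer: -165235236834/167 ≈ -9.8943e+8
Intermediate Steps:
S(T) = -19 + T (S(T) = 5 + (4*(-1*6) + T) = 5 + (4*(-6) + T) = 5 + (-24 + T) = -19 + T)
l(a) = (-19 + 2*a)/(2*a) (l(a) = (a + (-19 + a))/(a + a) = (-19 + 2*a)/((2*a)) = (-19 + 2*a)*(1/(2*a)) = (-19 + 2*a)/(2*a))
(33619 + (41 + 112)²)*(l(-167) - 17351) = (33619 + (41 + 112)²)*((-19/2 - 167)/(-167) - 17351) = (33619 + 153²)*(-1/167*(-353/2) - 17351) = (33619 + 23409)*(353/334 - 17351) = 57028*(-5794881/334) = -165235236834/167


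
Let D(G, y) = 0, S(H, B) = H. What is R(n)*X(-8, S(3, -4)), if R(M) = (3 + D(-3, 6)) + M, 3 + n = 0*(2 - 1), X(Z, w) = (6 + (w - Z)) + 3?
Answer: 0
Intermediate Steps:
X(Z, w) = 9 + w - Z (X(Z, w) = (6 + w - Z) + 3 = 9 + w - Z)
n = -3 (n = -3 + 0*(2 - 1) = -3 + 0*1 = -3 + 0 = -3)
R(M) = 3 + M (R(M) = (3 + 0) + M = 3 + M)
R(n)*X(-8, S(3, -4)) = (3 - 3)*(9 + 3 - 1*(-8)) = 0*(9 + 3 + 8) = 0*20 = 0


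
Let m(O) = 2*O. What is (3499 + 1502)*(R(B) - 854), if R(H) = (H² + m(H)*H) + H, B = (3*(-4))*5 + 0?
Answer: 49439886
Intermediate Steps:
B = -60 (B = -12*5 + 0 = -60 + 0 = -60)
R(H) = H + 3*H² (R(H) = (H² + (2*H)*H) + H = (H² + 2*H²) + H = 3*H² + H = H + 3*H²)
(3499 + 1502)*(R(B) - 854) = (3499 + 1502)*(-60*(1 + 3*(-60)) - 854) = 5001*(-60*(1 - 180) - 854) = 5001*(-60*(-179) - 854) = 5001*(10740 - 854) = 5001*9886 = 49439886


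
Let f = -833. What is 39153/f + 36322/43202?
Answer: -830615840/17993633 ≈ -46.162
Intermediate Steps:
39153/f + 36322/43202 = 39153/(-833) + 36322/43202 = 39153*(-1/833) + 36322*(1/43202) = -39153/833 + 18161/21601 = -830615840/17993633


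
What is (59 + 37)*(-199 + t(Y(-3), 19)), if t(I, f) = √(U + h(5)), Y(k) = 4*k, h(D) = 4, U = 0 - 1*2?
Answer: -19104 + 96*√2 ≈ -18968.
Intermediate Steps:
U = -2 (U = 0 - 2 = -2)
t(I, f) = √2 (t(I, f) = √(-2 + 4) = √2)
(59 + 37)*(-199 + t(Y(-3), 19)) = (59 + 37)*(-199 + √2) = 96*(-199 + √2) = -19104 + 96*√2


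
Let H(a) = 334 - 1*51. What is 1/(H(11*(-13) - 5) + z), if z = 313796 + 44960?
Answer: 1/359039 ≈ 2.7852e-6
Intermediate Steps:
H(a) = 283 (H(a) = 334 - 51 = 283)
z = 358756
1/(H(11*(-13) - 5) + z) = 1/(283 + 358756) = 1/359039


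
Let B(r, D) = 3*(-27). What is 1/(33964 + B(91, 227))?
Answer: 1/33883 ≈ 2.9513e-5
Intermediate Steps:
B(r, D) = -81
1/(33964 + B(91, 227)) = 1/(33964 - 81) = 1/33883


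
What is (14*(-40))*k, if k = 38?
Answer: -21280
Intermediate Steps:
(14*(-40))*k = (14*(-40))*38 = -560*38 = -21280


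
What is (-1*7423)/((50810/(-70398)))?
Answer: 261282177/25405 ≈ 10285.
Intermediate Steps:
(-1*7423)/((50810/(-70398))) = -7423/(50810*(-1/70398)) = -7423/(-25405/35199) = -7423*(-35199/25405) = 261282177/25405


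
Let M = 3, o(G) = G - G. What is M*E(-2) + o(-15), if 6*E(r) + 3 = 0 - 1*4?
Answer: -7/2 ≈ -3.5000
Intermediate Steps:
o(G) = 0
E(r) = -7/6 (E(r) = -½ + (0 - 1*4)/6 = -½ + (0 - 4)/6 = -½ + (⅙)*(-4) = -½ - ⅔ = -7/6)
M*E(-2) + o(-15) = 3*(-7/6) + 0 = -7/2 + 0 = -7/2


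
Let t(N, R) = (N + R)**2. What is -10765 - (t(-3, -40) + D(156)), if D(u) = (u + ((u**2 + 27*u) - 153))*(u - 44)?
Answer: -3210326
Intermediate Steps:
D(u) = (-44 + u)*(-153 + u**2 + 28*u) (D(u) = (u + (-153 + u**2 + 27*u))*(-44 + u) = (-153 + u**2 + 28*u)*(-44 + u) = (-44 + u)*(-153 + u**2 + 28*u))
-10765 - (t(-3, -40) + D(156)) = -10765 - ((-3 - 40)**2 + (6732 + 156**3 - 1385*156 - 16*156**2)) = -10765 - ((-43)**2 + (6732 + 3796416 - 216060 - 16*24336)) = -10765 - (1849 + (6732 + 3796416 - 216060 - 389376)) = -10765 - (1849 + 3197712) = -10765 - 1*3199561 = -10765 - 3199561 = -3210326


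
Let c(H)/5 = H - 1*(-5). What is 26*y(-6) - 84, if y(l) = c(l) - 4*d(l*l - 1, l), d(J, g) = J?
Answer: -3854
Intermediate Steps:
c(H) = 25 + 5*H (c(H) = 5*(H - 1*(-5)) = 5*(H + 5) = 5*(5 + H) = 25 + 5*H)
y(l) = 29 - 4*l² + 5*l (y(l) = (25 + 5*l) - 4*(l*l - 1) = (25 + 5*l) - 4*(l² - 1) = (25 + 5*l) - 4*(-1 + l²) = (25 + 5*l) + (4 - 4*l²) = 29 - 4*l² + 5*l)
26*y(-6) - 84 = 26*(29 - 4*(-6)² + 5*(-6)) - 84 = 26*(29 - 4*36 - 30) - 84 = 26*(29 - 144 - 30) - 84 = 26*(-145) - 84 = -3770 - 84 = -3854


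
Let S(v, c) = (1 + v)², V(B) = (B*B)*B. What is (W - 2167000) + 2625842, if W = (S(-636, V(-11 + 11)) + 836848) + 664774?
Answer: 2363689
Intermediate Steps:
V(B) = B³ (V(B) = B²*B = B³)
W = 1904847 (W = ((1 - 636)² + 836848) + 664774 = ((-635)² + 836848) + 664774 = (403225 + 836848) + 664774 = 1240073 + 664774 = 1904847)
(W - 2167000) + 2625842 = (1904847 - 2167000) + 2625842 = -262153 + 2625842 = 2363689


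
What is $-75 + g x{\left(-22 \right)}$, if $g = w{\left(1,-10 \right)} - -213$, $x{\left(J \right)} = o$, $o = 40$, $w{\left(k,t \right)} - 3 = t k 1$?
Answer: $8165$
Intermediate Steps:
$w{\left(k,t \right)} = 3 + k t$ ($w{\left(k,t \right)} = 3 + t k 1 = 3 + k t 1 = 3 + k t$)
$x{\left(J \right)} = 40$
$g = 206$ ($g = \left(3 + 1 \left(-10\right)\right) - -213 = \left(3 - 10\right) + 213 = -7 + 213 = 206$)
$-75 + g x{\left(-22 \right)} = -75 + 206 \cdot 40 = -75 + 8240 = 8165$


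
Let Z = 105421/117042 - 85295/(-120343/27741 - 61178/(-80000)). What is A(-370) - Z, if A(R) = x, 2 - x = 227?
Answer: -11182482256903618921/464089150790142 ≈ -24096.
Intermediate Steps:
x = -225 (x = 2 - 1*227 = 2 - 227 = -225)
A(R) = -225
Z = 11078062197975836971/464089150790142 (Z = 105421*(1/117042) - 85295/(-120343*1/27741 - 61178*(-1/80000)) = 105421/117042 - 85295/(-120343/27741 + 30589/40000) = 105421/117042 - 85295/(-3965150551/1109640000) = 105421/117042 - 85295*(-1109640000/3965150551) = 105421/117042 + 94646743800000/3965150551 = 11078062197975836971/464089150790142 ≈ 23871.)
A(-370) - Z = -225 - 1*11078062197975836971/464089150790142 = -225 - 11078062197975836971/464089150790142 = -11182482256903618921/464089150790142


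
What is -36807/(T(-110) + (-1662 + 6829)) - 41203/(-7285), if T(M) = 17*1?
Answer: -18180881/12588480 ≈ -1.4442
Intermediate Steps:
T(M) = 17
-36807/(T(-110) + (-1662 + 6829)) - 41203/(-7285) = -36807/(17 + (-1662 + 6829)) - 41203/(-7285) = -36807/(17 + 5167) - 41203*(-1/7285) = -36807/5184 + 41203/7285 = -36807*1/5184 + 41203/7285 = -12269/1728 + 41203/7285 = -18180881/12588480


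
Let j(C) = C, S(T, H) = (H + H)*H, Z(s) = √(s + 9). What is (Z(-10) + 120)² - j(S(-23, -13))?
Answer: 14061 + 240*I ≈ 14061.0 + 240.0*I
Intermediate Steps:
Z(s) = √(9 + s)
S(T, H) = 2*H² (S(T, H) = (2*H)*H = 2*H²)
(Z(-10) + 120)² - j(S(-23, -13)) = (√(9 - 10) + 120)² - 2*(-13)² = (√(-1) + 120)² - 2*169 = (I + 120)² - 1*338 = (120 + I)² - 338 = -338 + (120 + I)²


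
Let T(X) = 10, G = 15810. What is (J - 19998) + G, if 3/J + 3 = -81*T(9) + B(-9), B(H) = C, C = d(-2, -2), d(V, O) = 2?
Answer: -3396471/811 ≈ -4188.0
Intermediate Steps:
C = 2
B(H) = 2
J = -3/811 (J = 3/(-3 + (-81*10 + 2)) = 3/(-3 + (-810 + 2)) = 3/(-3 - 808) = 3/(-811) = 3*(-1/811) = -3/811 ≈ -0.0036991)
(J - 19998) + G = (-3/811 - 19998) + 15810 = -16218381/811 + 15810 = -3396471/811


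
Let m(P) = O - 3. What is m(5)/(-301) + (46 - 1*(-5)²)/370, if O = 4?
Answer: 5951/111370 ≈ 0.053434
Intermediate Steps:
m(P) = 1 (m(P) = 4 - 3 = 1)
m(5)/(-301) + (46 - 1*(-5)²)/370 = 1/(-301) + (46 - 1*(-5)²)/370 = 1*(-1/301) + (46 - 1*25)*(1/370) = -1/301 + (46 - 25)*(1/370) = -1/301 + 21*(1/370) = -1/301 + 21/370 = 5951/111370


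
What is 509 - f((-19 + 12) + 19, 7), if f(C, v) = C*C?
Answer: 365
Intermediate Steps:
f(C, v) = C²
509 - f((-19 + 12) + 19, 7) = 509 - ((-19 + 12) + 19)² = 509 - (-7 + 19)² = 509 - 1*12² = 509 - 1*144 = 509 - 144 = 365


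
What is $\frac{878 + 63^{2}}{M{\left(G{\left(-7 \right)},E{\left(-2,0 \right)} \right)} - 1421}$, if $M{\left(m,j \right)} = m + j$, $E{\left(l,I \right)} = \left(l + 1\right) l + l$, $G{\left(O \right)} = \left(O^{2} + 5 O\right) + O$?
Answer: $- \frac{4847}{1414} \approx -3.4279$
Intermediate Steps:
$G{\left(O \right)} = O^{2} + 6 O$
$E{\left(l,I \right)} = l + l \left(1 + l\right)$ ($E{\left(l,I \right)} = \left(1 + l\right) l + l = l \left(1 + l\right) + l = l + l \left(1 + l\right)$)
$M{\left(m,j \right)} = j + m$
$\frac{878 + 63^{2}}{M{\left(G{\left(-7 \right)},E{\left(-2,0 \right)} \right)} - 1421} = \frac{878 + 63^{2}}{\left(- 2 \left(2 - 2\right) - 7 \left(6 - 7\right)\right) - 1421} = \frac{878 + 3969}{\left(\left(-2\right) 0 - -7\right) - 1421} = \frac{4847}{\left(0 + 7\right) - 1421} = \frac{4847}{7 - 1421} = \frac{4847}{-1414} = 4847 \left(- \frac{1}{1414}\right) = - \frac{4847}{1414}$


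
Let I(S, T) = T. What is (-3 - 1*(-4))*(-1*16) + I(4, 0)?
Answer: -16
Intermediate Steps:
(-3 - 1*(-4))*(-1*16) + I(4, 0) = (-3 - 1*(-4))*(-1*16) + 0 = (-3 + 4)*(-16) + 0 = 1*(-16) + 0 = -16 + 0 = -16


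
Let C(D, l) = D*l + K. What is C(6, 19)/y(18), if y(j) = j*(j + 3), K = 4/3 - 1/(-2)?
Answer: 695/2268 ≈ 0.30644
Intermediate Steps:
K = 11/6 (K = 4*(⅓) - 1*(-½) = 4/3 + ½ = 11/6 ≈ 1.8333)
y(j) = j*(3 + j)
C(D, l) = 11/6 + D*l (C(D, l) = D*l + 11/6 = 11/6 + D*l)
C(6, 19)/y(18) = (11/6 + 6*19)/((18*(3 + 18))) = (11/6 + 114)/((18*21)) = (695/6)/378 = (695/6)*(1/378) = 695/2268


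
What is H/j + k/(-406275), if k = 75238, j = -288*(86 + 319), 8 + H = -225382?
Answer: 919939577/526532400 ≈ 1.7472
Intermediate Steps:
H = -225390 (H = -8 - 225382 = -225390)
j = -116640 (j = -288*405 = -116640)
H/j + k/(-406275) = -225390/(-116640) + 75238/(-406275) = -225390*(-1/116640) + 75238*(-1/406275) = 7513/3888 - 75238/406275 = 919939577/526532400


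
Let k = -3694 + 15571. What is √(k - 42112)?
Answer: I*√30235 ≈ 173.88*I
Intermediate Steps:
k = 11877
√(k - 42112) = √(11877 - 42112) = √(-30235) = I*√30235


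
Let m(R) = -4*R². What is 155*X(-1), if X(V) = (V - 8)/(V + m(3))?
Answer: 1395/37 ≈ 37.703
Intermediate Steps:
X(V) = (-8 + V)/(-36 + V) (X(V) = (V - 8)/(V - 4*3²) = (-8 + V)/(V - 4*9) = (-8 + V)/(V - 36) = (-8 + V)/(-36 + V))
155*X(-1) = 155*((-8 - 1)/(-36 - 1)) = 155*(-9/(-37)) = 155*(-1/37*(-9)) = 155*(9/37) = 1395/37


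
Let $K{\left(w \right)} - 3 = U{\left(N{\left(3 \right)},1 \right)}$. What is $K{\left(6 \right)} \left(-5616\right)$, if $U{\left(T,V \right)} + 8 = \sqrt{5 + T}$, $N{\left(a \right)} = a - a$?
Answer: $28080 - 5616 \sqrt{5} \approx 15522.0$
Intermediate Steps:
$N{\left(a \right)} = 0$
$U{\left(T,V \right)} = -8 + \sqrt{5 + T}$
$K{\left(w \right)} = -5 + \sqrt{5}$ ($K{\left(w \right)} = 3 - \left(8 - \sqrt{5 + 0}\right) = 3 - \left(8 - \sqrt{5}\right) = -5 + \sqrt{5}$)
$K{\left(6 \right)} \left(-5616\right) = \left(-5 + \sqrt{5}\right) \left(-5616\right) = 28080 - 5616 \sqrt{5}$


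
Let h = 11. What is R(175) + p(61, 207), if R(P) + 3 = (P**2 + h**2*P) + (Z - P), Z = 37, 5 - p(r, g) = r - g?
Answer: 51810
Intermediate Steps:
p(r, g) = 5 + g - r (p(r, g) = 5 - (r - g) = 5 + (g - r) = 5 + g - r)
R(P) = 34 + P**2 + 120*P (R(P) = -3 + ((P**2 + 11**2*P) + (37 - P)) = -3 + ((P**2 + 121*P) + (37 - P)) = -3 + (37 + P**2 + 120*P) = 34 + P**2 + 120*P)
R(175) + p(61, 207) = (34 + 175**2 + 120*175) + (5 + 207 - 1*61) = (34 + 30625 + 21000) + (5 + 207 - 61) = 51659 + 151 = 51810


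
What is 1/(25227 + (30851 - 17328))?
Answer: 1/38750 ≈ 2.5806e-5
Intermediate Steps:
1/(25227 + (30851 - 17328)) = 1/(25227 + 13523) = 1/38750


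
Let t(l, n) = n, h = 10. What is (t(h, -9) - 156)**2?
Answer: 27225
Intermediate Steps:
(t(h, -9) - 156)**2 = (-9 - 156)**2 = (-165)**2 = 27225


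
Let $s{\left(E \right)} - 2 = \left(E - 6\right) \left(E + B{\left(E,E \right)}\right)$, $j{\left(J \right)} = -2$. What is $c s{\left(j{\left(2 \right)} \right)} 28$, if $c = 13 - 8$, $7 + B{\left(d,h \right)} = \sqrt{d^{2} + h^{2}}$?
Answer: $10360 - 2240 \sqrt{2} \approx 7192.2$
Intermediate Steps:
$B{\left(d,h \right)} = -7 + \sqrt{d^{2} + h^{2}}$
$s{\left(E \right)} = 2 + \left(-6 + E\right) \left(-7 + E + \sqrt{2} \sqrt{E^{2}}\right)$ ($s{\left(E \right)} = 2 + \left(E - 6\right) \left(E + \left(-7 + \sqrt{E^{2} + E^{2}}\right)\right) = 2 + \left(-6 + E\right) \left(E + \left(-7 + \sqrt{2 E^{2}}\right)\right) = 2 + \left(-6 + E\right) \left(E + \left(-7 + \sqrt{2} \sqrt{E^{2}}\right)\right) = 2 + \left(-6 + E\right) \left(-7 + E + \sqrt{2} \sqrt{E^{2}}\right)$)
$c = 5$ ($c = 13 - 8 = 5$)
$c s{\left(j{\left(2 \right)} \right)} 28 = 5 \left(44 + \left(-2\right)^{2} - -26 - 6 \sqrt{2} \sqrt{\left(-2\right)^{2}} - 2 \sqrt{2} \sqrt{\left(-2\right)^{2}}\right) 28 = 5 \left(44 + 4 + 26 - 6 \sqrt{2} \sqrt{4} - 2 \sqrt{2} \sqrt{4}\right) 28 = 5 \left(44 + 4 + 26 - 6 \sqrt{2} \cdot 2 - 2 \sqrt{2} \cdot 2\right) 28 = 5 \left(44 + 4 + 26 - 12 \sqrt{2} - 4 \sqrt{2}\right) 28 = 5 \left(74 - 16 \sqrt{2}\right) 28 = \left(370 - 80 \sqrt{2}\right) 28 = 10360 - 2240 \sqrt{2}$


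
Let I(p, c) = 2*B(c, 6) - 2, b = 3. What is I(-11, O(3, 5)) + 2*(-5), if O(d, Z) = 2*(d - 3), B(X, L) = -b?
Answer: -18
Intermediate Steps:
B(X, L) = -3 (B(X, L) = -1*3 = -3)
O(d, Z) = -6 + 2*d (O(d, Z) = 2*(-3 + d) = -6 + 2*d)
I(p, c) = -8 (I(p, c) = 2*(-3) - 2 = -6 - 2 = -8)
I(-11, O(3, 5)) + 2*(-5) = -8 + 2*(-5) = -8 - 10 = -18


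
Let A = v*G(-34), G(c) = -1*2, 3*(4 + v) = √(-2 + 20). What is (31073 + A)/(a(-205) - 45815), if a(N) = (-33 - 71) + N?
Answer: -31081/46124 + √2/23062 ≈ -0.67380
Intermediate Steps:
a(N) = -104 + N
v = -4 + √2 (v = -4 + √(-2 + 20)/3 = -4 + √18/3 = -4 + (3*√2)/3 = -4 + √2 ≈ -2.5858)
G(c) = -2
A = 8 - 2*√2 (A = (-4 + √2)*(-2) = 8 - 2*√2 ≈ 5.1716)
(31073 + A)/(a(-205) - 45815) = (31073 + (8 - 2*√2))/((-104 - 205) - 45815) = (31081 - 2*√2)/(-309 - 45815) = (31081 - 2*√2)/(-46124) = (31081 - 2*√2)*(-1/46124) = -31081/46124 + √2/23062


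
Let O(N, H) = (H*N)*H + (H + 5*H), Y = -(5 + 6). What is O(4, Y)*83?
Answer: 34694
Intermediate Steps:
Y = -11 (Y = -1*11 = -11)
O(N, H) = 6*H + N*H**2 (O(N, H) = N*H**2 + 6*H = 6*H + N*H**2)
O(4, Y)*83 = -11*(6 - 11*4)*83 = -11*(6 - 44)*83 = -11*(-38)*83 = 418*83 = 34694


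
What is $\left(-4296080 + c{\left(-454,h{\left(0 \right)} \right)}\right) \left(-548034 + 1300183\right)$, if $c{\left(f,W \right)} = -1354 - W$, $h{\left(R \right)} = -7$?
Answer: $-3232305420623$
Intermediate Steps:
$\left(-4296080 + c{\left(-454,h{\left(0 \right)} \right)}\right) \left(-548034 + 1300183\right) = \left(-4296080 - 1347\right) \left(-548034 + 1300183\right) = \left(-4296080 + \left(-1354 + 7\right)\right) 752149 = \left(-4296080 - 1347\right) 752149 = \left(-4297427\right) 752149 = -3232305420623$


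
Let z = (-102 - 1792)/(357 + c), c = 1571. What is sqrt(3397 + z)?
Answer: sqrt(788976401)/482 ≈ 58.275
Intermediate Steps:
z = -947/964 (z = (-102 - 1792)/(357 + 1571) = -1894/1928 = -1894*1/1928 = -947/964 ≈ -0.98236)
sqrt(3397 + z) = sqrt(3397 - 947/964) = sqrt(3273761/964) = sqrt(788976401)/482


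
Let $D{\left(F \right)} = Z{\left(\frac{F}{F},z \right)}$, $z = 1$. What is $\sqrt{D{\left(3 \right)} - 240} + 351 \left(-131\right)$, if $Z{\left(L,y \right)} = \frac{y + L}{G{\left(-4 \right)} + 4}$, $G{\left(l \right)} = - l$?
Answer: $-45981 + \frac{i \sqrt{959}}{2} \approx -45981.0 + 15.484 i$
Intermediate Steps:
$Z{\left(L,y \right)} = \frac{L}{8} + \frac{y}{8}$ ($Z{\left(L,y \right)} = \frac{y + L}{\left(-1\right) \left(-4\right) + 4} = \frac{L + y}{4 + 4} = \frac{L + y}{8} = \left(L + y\right) \frac{1}{8} = \frac{L}{8} + \frac{y}{8}$)
$D{\left(F \right)} = \frac{1}{4}$ ($D{\left(F \right)} = \frac{F \frac{1}{F}}{8} + \frac{1}{8} \cdot 1 = \frac{1}{8} \cdot 1 + \frac{1}{8} = \frac{1}{8} + \frac{1}{8} = \frac{1}{4}$)
$\sqrt{D{\left(3 \right)} - 240} + 351 \left(-131\right) = \sqrt{\frac{1}{4} - 240} + 351 \left(-131\right) = \sqrt{- \frac{959}{4}} - 45981 = \frac{i \sqrt{959}}{2} - 45981 = -45981 + \frac{i \sqrt{959}}{2}$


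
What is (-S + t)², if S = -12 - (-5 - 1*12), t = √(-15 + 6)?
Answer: 16 - 30*I ≈ 16.0 - 30.0*I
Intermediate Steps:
t = 3*I (t = √(-9) = 3*I ≈ 3.0*I)
S = 5 (S = -12 - (-5 - 12) = -12 - 1*(-17) = -12 + 17 = 5)
(-S + t)² = (-1*5 + 3*I)² = (-5 + 3*I)²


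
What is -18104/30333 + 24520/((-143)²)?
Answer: 373556464/620279517 ≈ 0.60224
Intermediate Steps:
-18104/30333 + 24520/((-143)²) = -18104*1/30333 + 24520/20449 = -18104/30333 + 24520*(1/20449) = -18104/30333 + 24520/20449 = 373556464/620279517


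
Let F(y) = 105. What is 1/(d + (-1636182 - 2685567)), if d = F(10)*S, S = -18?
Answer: -1/4323639 ≈ -2.3129e-7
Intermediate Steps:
d = -1890 (d = 105*(-18) = -1890)
1/(d + (-1636182 - 2685567)) = 1/(-1890 + (-1636182 - 2685567)) = 1/(-1890 - 4321749) = 1/(-4323639) = -1/4323639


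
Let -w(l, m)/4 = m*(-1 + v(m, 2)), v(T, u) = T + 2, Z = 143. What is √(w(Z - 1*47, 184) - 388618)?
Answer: I*√524778 ≈ 724.42*I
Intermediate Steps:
v(T, u) = 2 + T
w(l, m) = -4*m*(1 + m) (w(l, m) = -4*m*(-1 + (2 + m)) = -4*m*(1 + m))
√(w(Z - 1*47, 184) - 388618) = √(-4*184*(1 + 184) - 388618) = √(-4*184*185 - 388618) = √(-136160 - 388618) = √(-524778) = I*√524778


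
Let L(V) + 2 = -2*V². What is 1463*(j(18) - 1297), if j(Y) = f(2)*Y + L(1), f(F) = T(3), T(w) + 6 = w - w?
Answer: -2061367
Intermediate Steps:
T(w) = -6 (T(w) = -6 + (w - w) = -6 + 0 = -6)
L(V) = -2 - 2*V²
f(F) = -6
j(Y) = -4 - 6*Y (j(Y) = -6*Y + (-2 - 2*1²) = -6*Y + (-2 - 2*1) = -6*Y + (-2 - 2) = -6*Y - 4 = -4 - 6*Y)
1463*(j(18) - 1297) = 1463*((-4 - 6*18) - 1297) = 1463*((-4 - 108) - 1297) = 1463*(-112 - 1297) = 1463*(-1409) = -2061367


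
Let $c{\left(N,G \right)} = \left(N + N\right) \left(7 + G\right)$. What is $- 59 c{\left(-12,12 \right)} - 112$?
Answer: $26792$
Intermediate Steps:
$c{\left(N,G \right)} = 2 N \left(7 + G\right)$
$- 59 c{\left(-12,12 \right)} - 112 = - 59 \cdot 2 \left(-12\right) \left(7 + 12\right) - 112 = - 59 \cdot 2 \left(-12\right) 19 - 112 = \left(-59\right) \left(-456\right) - 112 = 26904 - 112 = 26792$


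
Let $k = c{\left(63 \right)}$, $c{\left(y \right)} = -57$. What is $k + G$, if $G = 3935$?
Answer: $3878$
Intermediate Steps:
$k = -57$
$k + G = -57 + 3935 = 3878$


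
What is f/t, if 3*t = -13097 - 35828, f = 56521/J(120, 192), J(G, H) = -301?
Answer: 169563/14726425 ≈ 0.011514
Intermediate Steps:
f = -56521/301 (f = 56521/(-301) = 56521*(-1/301) = -56521/301 ≈ -187.78)
t = -48925/3 (t = (-13097 - 35828)/3 = (⅓)*(-48925) = -48925/3 ≈ -16308.)
f/t = -56521/(301*(-48925/3)) = -56521/301*(-3/48925) = 169563/14726425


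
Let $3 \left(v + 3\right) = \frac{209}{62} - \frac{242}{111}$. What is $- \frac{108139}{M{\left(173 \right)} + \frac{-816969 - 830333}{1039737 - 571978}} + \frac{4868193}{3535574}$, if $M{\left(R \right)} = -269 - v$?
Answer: $\frac{119516729524252064247}{297296061578376434} \approx 402.01$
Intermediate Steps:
$v = - \frac{53743}{20646}$ ($v = -3 + \frac{\frac{209}{62} - \frac{242}{111}}{3} = -3 + \frac{1}{3} \cdot \frac{8195}{6882} = -3 + \frac{8195}{20646} = - \frac{53743}{20646} \approx -2.6031$)
$M{\left(R \right)} = - \frac{5500031}{20646}$ ($M{\left(R \right)} = -269 - - \frac{53743}{20646} = -269 + \frac{53743}{20646} = - \frac{5500031}{20646}$)
$- \frac{108139}{M{\left(173 \right)} + \frac{-816969 - 830333}{1039737 - 571978}} + \frac{4868193}{3535574} = - \frac{108139}{- \frac{5500031}{20646} + \frac{-816969 - 830333}{1039737 - 571978}} + \frac{4868193}{3535574} = - \frac{108139}{- \frac{5500031}{20646} - \frac{1647302}{467759}} + 4868193 \cdot \frac{1}{3535574} = - \frac{108139}{- \frac{5500031}{20646} - \frac{1647302}{467759}} + \frac{4868193}{3535574} = - \frac{108139}{- \frac{84087070891}{311527494}} + \frac{4868193}{3535574} = \left(-108139\right) \left(- \frac{311527494}{84087070891}\right) + \frac{4868193}{3535574} = \frac{33688271673666}{84087070891} + \frac{4868193}{3535574} = \frac{119516729524252064247}{297296061578376434}$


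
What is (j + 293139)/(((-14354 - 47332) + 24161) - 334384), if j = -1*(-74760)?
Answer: -367899/371909 ≈ -0.98922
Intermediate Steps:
j = 74760
(j + 293139)/(((-14354 - 47332) + 24161) - 334384) = (74760 + 293139)/(((-14354 - 47332) + 24161) - 334384) = 367899/((-61686 + 24161) - 334384) = 367899/(-37525 - 334384) = 367899/(-371909) = 367899*(-1/371909) = -367899/371909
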